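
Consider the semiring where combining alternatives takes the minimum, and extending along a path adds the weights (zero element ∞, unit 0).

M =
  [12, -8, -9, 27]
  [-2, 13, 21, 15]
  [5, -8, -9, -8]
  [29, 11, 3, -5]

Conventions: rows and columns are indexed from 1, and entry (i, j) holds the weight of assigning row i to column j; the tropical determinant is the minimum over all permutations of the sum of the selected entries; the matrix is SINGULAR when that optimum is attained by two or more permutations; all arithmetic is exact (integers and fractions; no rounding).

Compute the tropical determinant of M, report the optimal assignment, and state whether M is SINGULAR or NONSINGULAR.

σ = (1, 2, 3, 4): 12 + 13 + (-9) + (-5) = 11
σ = (1, 2, 4, 3): 12 + 13 + (-8) + 3 = 20
σ = (1, 3, 2, 4): 12 + 21 + (-8) + (-5) = 20
σ = (1, 3, 4, 2): 12 + 21 + (-8) + 11 = 36
σ = (1, 4, 2, 3): 12 + 15 + (-8) + 3 = 22
σ = (1, 4, 3, 2): 12 + 15 + (-9) + 11 = 29
σ = (2, 1, 3, 4): (-8) + (-2) + (-9) + (-5) = -24
σ = (2, 1, 4, 3): (-8) + (-2) + (-8) + 3 = -15
σ = (2, 3, 1, 4): (-8) + 21 + 5 + (-5) = 13
σ = (2, 3, 4, 1): (-8) + 21 + (-8) + 29 = 34
σ = (2, 4, 1, 3): (-8) + 15 + 5 + 3 = 15
σ = (2, 4, 3, 1): (-8) + 15 + (-9) + 29 = 27
σ = (3, 1, 2, 4): (-9) + (-2) + (-8) + (-5) = -24
σ = (3, 1, 4, 2): (-9) + (-2) + (-8) + 11 = -8
σ = (3, 2, 1, 4): (-9) + 13 + 5 + (-5) = 4
σ = (3, 2, 4, 1): (-9) + 13 + (-8) + 29 = 25
σ = (3, 4, 1, 2): (-9) + 15 + 5 + 11 = 22
σ = (3, 4, 2, 1): (-9) + 15 + (-8) + 29 = 27
σ = (4, 1, 2, 3): 27 + (-2) + (-8) + 3 = 20
σ = (4, 1, 3, 2): 27 + (-2) + (-9) + 11 = 27
σ = (4, 2, 1, 3): 27 + 13 + 5 + 3 = 48
σ = (4, 2, 3, 1): 27 + 13 + (-9) + 29 = 60
σ = (4, 3, 1, 2): 27 + 21 + 5 + 11 = 64
σ = (4, 3, 2, 1): 27 + 21 + (-8) + 29 = 69
Optimal value attained by: σ = (2, 1, 3, 4).
Answer: det⊕(M) = -24; verdict: SINGULAR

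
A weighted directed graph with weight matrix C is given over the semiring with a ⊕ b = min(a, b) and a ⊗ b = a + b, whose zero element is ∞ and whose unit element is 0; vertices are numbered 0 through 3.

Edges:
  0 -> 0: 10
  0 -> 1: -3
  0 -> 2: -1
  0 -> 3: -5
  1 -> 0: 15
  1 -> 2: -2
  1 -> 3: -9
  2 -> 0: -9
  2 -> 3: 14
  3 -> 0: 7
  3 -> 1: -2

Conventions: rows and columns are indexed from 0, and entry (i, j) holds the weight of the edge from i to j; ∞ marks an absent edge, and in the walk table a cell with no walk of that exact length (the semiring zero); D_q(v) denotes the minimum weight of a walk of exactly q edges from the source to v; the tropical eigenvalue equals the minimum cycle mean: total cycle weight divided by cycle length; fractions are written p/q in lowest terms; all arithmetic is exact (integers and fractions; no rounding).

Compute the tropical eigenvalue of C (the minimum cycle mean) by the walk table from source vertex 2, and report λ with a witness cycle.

q=0: [∞, ∞, 0, ∞]
q=1: [-9, ∞, ∞, 14]
q=2: [1, -12, -10, -14]
q=3: [-19, -16, -14, -21]
q=4: [-23, -23, -20, -25]
Optimal cycle mean attained by: cycle 1->3->1, total (-9) + (-2), length 2.
Answer: λ = -11/2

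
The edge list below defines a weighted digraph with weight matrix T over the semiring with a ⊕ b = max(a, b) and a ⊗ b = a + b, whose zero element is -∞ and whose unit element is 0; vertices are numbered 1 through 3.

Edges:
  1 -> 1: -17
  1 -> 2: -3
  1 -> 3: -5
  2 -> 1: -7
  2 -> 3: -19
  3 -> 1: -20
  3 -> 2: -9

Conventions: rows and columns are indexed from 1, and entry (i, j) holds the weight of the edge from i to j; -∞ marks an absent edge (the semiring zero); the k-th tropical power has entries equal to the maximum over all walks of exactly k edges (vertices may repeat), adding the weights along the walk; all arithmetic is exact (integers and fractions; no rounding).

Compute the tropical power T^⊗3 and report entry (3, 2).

T^⊗2:
  [-10, -14, -22]
  [-24, -10, -12]
  [-16, -23, -25]
T^⊗3:
  [-21, -13, -15]
  [-17, -21, -29]
  [-30, -19, -21]
Key observation: the optimum is the walk 3->2->1->2, with weight (-9) + (-7) + (-3) = -19.
Optimal value attained by: walk 3->2->1->2.
Answer: (T^⊗3)[3][2] = -19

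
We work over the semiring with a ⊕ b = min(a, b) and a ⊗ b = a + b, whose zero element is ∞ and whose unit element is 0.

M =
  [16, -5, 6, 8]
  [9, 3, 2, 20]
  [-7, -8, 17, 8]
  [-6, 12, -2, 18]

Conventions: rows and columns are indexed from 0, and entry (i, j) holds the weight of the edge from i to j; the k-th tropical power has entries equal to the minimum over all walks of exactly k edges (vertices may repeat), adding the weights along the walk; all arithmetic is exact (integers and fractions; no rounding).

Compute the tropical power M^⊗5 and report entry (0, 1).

M^⊗2:
  [-1, -2, -3, 14]
  [-5, -6, 5, 10]
  [1, -12, -6, 1]
  [-9, -11, 0, 2]
M^⊗3:
  [-10, -11, 0, 5]
  [-2, -10, -4, 3]
  [-13, -14, -10, 2]
  [-7, -14, -9, -1]
M^⊗4:
  [-7, -15, -9, -2]
  [-11, -12, -8, 4]
  [-17, -18, -12, -5]
  [-16, -17, -12, -1]
M^⊗5:
  [-16, -17, -13, -1]
  [-15, -16, -10, -3]
  [-19, -22, -16, -9]
  [-19, -21, -15, -8]
Key observation: the optimum is the walk 0->1->2->1->2->1, with weight (-5) + 2 + (-8) + 2 + (-8) = -17.
Optimal value attained by: walk 0->1->2->1->2->1.
Answer: (M^⊗5)[0][1] = -17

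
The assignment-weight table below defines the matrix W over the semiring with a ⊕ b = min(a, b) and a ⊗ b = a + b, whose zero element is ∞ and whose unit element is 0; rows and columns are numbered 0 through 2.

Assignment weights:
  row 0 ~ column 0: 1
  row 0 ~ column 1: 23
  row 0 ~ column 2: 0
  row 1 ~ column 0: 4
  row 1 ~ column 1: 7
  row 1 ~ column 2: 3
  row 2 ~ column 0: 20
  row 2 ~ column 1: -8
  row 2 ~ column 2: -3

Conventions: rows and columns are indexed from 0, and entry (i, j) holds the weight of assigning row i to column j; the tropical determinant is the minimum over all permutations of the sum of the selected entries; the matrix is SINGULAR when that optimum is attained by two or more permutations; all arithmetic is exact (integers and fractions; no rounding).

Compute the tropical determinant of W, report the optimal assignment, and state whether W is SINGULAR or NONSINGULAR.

σ = (0, 1, 2): 1 + 7 + (-3) = 5
σ = (0, 2, 1): 1 + 3 + (-8) = -4
σ = (1, 0, 2): 23 + 4 + (-3) = 24
σ = (1, 2, 0): 23 + 3 + 20 = 46
σ = (2, 0, 1): 0 + 4 + (-8) = -4
σ = (2, 1, 0): 0 + 7 + 20 = 27
Optimal value attained by: σ = (0, 2, 1).
Answer: det⊕(W) = -4; verdict: SINGULAR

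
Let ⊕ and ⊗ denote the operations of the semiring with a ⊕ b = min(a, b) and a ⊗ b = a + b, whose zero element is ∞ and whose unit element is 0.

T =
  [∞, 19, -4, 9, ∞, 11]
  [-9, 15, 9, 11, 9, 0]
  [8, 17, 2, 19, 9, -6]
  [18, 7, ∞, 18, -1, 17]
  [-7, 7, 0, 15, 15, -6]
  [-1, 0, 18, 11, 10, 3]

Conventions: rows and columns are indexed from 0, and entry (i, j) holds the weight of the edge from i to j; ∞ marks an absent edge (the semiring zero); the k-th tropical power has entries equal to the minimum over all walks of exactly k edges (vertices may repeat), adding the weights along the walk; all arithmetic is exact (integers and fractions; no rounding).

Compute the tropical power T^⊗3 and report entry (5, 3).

T^⊗2:
  [4, 11, -2, 15, 5, -10]
  [-1, 0, -13, 0, 10, 2]
  [-7, -6, 4, 5, 4, -4]
  [-8, 6, -1, 14, 14, -7]
  [-7, -6, -11, 2, 4, -6]
  [-9, 3, -5, 8, 9, 0]
T^⊗3:
  [-11, -10, 0, 1, 0, -8]
  [-9, 2, -11, 6, -4, -19]
  [-15, -4, -11, 2, 3, -6]
  [-8, -7, -12, 1, 3, -7]
  [-15, -6, -11, 2, -2, -17]
  [-6, 0, -13, 0, 4, -11]
Key observation: the optimum is the walk 5->1->0->3, with weight 0 + (-9) + 9 = 0.
Optimal value attained by: walk 5->1->0->3.
Answer: (T^⊗3)[5][3] = 0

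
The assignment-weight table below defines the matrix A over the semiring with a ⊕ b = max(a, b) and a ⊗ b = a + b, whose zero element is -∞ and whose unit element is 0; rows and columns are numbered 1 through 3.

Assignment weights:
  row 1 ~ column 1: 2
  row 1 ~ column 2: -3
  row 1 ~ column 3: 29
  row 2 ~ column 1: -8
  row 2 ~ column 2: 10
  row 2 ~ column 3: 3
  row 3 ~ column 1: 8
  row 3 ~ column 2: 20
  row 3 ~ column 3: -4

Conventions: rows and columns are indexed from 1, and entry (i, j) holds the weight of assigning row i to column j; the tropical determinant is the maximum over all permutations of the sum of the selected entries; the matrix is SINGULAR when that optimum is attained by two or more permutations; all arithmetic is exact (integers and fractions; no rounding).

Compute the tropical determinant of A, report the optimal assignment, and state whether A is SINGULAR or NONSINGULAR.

σ = (1, 2, 3): 2 + 10 + (-4) = 8
σ = (1, 3, 2): 2 + 3 + 20 = 25
σ = (2, 1, 3): (-3) + (-8) + (-4) = -15
σ = (2, 3, 1): (-3) + 3 + 8 = 8
σ = (3, 1, 2): 29 + (-8) + 20 = 41
σ = (3, 2, 1): 29 + 10 + 8 = 47
Optimal value attained by: σ = (3, 2, 1).
Answer: det⊕(A) = 47; verdict: NONSINGULAR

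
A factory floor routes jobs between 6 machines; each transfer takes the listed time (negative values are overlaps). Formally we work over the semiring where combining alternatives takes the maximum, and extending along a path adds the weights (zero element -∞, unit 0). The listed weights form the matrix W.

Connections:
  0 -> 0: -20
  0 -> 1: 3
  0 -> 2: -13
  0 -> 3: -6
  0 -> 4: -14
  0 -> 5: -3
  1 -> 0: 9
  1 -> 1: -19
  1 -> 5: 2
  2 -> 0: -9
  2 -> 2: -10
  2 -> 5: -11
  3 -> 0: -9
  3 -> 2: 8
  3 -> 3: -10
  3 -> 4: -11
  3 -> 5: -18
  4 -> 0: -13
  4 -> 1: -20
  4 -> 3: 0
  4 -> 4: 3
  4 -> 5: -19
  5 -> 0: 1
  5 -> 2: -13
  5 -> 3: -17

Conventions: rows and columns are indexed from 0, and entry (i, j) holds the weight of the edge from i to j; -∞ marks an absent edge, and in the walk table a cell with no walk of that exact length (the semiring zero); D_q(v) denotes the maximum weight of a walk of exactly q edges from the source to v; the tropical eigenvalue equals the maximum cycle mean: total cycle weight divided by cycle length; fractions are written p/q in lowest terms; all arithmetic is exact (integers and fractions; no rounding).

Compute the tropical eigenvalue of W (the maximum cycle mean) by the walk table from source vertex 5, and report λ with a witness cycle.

q=0: [-∞, -∞, -∞, -∞, -∞, 0]
q=1: [1, -∞, -13, -17, -∞, -∞]
q=2: [-19, 4, -9, -5, -13, -2]
q=3: [13, -15, 3, -13, -10, 6]
q=4: [7, 16, 0, 7, -1, 10]
q=5: [25, 10, 15, 1, 2, 18]
q=6: [19, 28, 12, 19, 11, 22]
Optimal cycle mean attained by: cycle 0->1->0, total 3 + 9, length 2.
Answer: λ = 6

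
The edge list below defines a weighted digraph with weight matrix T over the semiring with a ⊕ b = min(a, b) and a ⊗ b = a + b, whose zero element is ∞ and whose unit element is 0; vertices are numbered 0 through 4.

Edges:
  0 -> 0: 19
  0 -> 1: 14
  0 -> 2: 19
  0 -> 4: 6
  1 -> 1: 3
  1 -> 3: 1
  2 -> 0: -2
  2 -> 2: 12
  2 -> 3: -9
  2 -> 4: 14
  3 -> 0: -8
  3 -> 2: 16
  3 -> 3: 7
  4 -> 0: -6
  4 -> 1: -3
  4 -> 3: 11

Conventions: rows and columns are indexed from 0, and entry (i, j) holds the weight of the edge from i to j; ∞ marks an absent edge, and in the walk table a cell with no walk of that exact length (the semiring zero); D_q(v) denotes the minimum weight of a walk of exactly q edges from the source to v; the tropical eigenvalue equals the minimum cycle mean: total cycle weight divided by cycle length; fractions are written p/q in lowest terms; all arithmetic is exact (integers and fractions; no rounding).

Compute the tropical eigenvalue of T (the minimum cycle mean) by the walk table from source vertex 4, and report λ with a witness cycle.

q=0: [∞, ∞, ∞, ∞, 0]
q=1: [-6, -3, ∞, 11, ∞]
q=2: [3, 0, 13, -2, 0]
q=3: [-10, -3, 14, 1, 9]
q=4: [-7, 0, 9, -2, -4]
q=5: [-10, -7, 12, 0, -1]
Optimal cycle mean attained by: cycle 0->4->1->3->0, total 6 + (-3) + 1 + (-8), length 4.
Answer: λ = -1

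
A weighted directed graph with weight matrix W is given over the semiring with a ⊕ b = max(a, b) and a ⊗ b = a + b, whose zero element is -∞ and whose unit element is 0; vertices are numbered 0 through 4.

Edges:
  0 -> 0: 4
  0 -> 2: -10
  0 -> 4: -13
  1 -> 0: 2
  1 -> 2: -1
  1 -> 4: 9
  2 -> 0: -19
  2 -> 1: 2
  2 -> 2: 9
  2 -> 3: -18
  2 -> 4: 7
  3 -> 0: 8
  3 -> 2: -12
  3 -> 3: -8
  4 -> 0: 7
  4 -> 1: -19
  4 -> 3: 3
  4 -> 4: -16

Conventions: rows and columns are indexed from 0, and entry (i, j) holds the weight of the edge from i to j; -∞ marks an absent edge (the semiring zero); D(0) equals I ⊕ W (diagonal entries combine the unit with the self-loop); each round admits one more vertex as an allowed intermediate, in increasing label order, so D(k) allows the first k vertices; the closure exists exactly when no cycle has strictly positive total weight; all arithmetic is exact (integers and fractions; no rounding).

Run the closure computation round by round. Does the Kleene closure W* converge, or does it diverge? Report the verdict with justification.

Detection: at round 0, diagonal entry (0, 0) turns strictly positive.
Key observation: the cycle 0->0 has total weight 4, which is strictly positive.
Answer: DIVERGES — positive cycle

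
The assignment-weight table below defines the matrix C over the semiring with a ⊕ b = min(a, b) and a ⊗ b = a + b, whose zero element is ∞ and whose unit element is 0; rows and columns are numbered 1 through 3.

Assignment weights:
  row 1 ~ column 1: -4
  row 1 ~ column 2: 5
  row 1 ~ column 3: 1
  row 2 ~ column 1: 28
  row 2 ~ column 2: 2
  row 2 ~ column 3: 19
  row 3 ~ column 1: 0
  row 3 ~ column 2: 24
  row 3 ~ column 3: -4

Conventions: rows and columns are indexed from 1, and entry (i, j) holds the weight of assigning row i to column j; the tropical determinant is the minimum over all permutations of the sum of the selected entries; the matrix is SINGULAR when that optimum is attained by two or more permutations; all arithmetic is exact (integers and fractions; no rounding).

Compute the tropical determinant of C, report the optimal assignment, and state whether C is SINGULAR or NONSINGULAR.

σ = (1, 2, 3): (-4) + 2 + (-4) = -6
σ = (1, 3, 2): (-4) + 19 + 24 = 39
σ = (2, 1, 3): 5 + 28 + (-4) = 29
σ = (2, 3, 1): 5 + 19 + 0 = 24
σ = (3, 1, 2): 1 + 28 + 24 = 53
σ = (3, 2, 1): 1 + 2 + 0 = 3
Optimal value attained by: σ = (1, 2, 3).
Answer: det⊕(C) = -6; verdict: NONSINGULAR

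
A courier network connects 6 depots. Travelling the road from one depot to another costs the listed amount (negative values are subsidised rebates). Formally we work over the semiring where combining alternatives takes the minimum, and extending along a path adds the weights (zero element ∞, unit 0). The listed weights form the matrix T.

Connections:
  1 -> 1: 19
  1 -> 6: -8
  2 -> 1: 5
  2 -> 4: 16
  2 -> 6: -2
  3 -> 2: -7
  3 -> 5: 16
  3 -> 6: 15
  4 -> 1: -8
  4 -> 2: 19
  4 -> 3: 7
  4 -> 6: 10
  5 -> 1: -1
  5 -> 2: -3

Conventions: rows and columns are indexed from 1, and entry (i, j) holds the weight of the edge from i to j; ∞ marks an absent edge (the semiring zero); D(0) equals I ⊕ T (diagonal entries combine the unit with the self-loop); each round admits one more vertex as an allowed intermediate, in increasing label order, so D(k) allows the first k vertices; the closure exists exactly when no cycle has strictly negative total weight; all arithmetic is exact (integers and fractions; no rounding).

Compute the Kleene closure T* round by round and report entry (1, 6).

D(0):
  [0, ∞, ∞, ∞, ∞, -8]
  [5, 0, ∞, 16, ∞, -2]
  [∞, -7, 0, ∞, 16, 15]
  [-8, 19, 7, 0, ∞, 10]
  [-1, -3, ∞, ∞, 0, ∞]
  [∞, ∞, ∞, ∞, ∞, 0]
D(1):
  [0, ∞, ∞, ∞, ∞, -8]
  [5, 0, ∞, 16, ∞, -3]
  [∞, -7, 0, ∞, 16, 15]
  [-8, 19, 7, 0, ∞, -16]
  [-1, -3, ∞, ∞, 0, -9]
  [∞, ∞, ∞, ∞, ∞, 0]
D(2):
  [0, ∞, ∞, ∞, ∞, -8]
  [5, 0, ∞, 16, ∞, -3]
  [-2, -7, 0, 9, 16, -10]
  [-8, 19, 7, 0, ∞, -16]
  [-1, -3, ∞, 13, 0, -9]
  [∞, ∞, ∞, ∞, ∞, 0]
D(3):
  [0, ∞, ∞, ∞, ∞, -8]
  [5, 0, ∞, 16, ∞, -3]
  [-2, -7, 0, 9, 16, -10]
  [-8, 0, 7, 0, 23, -16]
  [-1, -3, ∞, 13, 0, -9]
  [∞, ∞, ∞, ∞, ∞, 0]
D(4):
  [0, ∞, ∞, ∞, ∞, -8]
  [5, 0, 23, 16, 39, -3]
  [-2, -7, 0, 9, 16, -10]
  [-8, 0, 7, 0, 23, -16]
  [-1, -3, 20, 13, 0, -9]
  [∞, ∞, ∞, ∞, ∞, 0]
D(5):
  [0, ∞, ∞, ∞, ∞, -8]
  [5, 0, 23, 16, 39, -3]
  [-2, -7, 0, 9, 16, -10]
  [-8, 0, 7, 0, 23, -16]
  [-1, -3, 20, 13, 0, -9]
  [∞, ∞, ∞, ∞, ∞, 0]
D(6):
  [0, ∞, ∞, ∞, ∞, -8]
  [5, 0, 23, 16, 39, -3]
  [-2, -7, 0, 9, 16, -10]
  [-8, 0, 7, 0, 23, -16]
  [-1, -3, 20, 13, 0, -9]
  [∞, ∞, ∞, ∞, ∞, 0]
Answer: T*[1][6] = -8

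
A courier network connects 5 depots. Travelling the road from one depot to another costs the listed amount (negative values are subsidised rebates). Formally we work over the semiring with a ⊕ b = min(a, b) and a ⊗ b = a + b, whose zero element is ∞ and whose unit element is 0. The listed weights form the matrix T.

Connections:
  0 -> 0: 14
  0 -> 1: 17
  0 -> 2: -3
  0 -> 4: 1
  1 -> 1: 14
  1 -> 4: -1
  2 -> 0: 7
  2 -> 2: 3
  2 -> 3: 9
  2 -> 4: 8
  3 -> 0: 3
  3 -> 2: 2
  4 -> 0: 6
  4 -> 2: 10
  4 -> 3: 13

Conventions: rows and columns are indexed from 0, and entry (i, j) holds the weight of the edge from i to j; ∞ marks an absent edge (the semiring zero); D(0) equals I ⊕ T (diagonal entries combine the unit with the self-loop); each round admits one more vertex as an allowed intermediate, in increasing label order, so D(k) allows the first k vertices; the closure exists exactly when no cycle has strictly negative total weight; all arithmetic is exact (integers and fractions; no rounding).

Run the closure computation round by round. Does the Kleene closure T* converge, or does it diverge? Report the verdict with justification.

D(0):
  [0, 17, -3, ∞, 1]
  [∞, 0, ∞, ∞, -1]
  [7, ∞, 0, 9, 8]
  [3, ∞, 2, 0, ∞]
  [6, ∞, 10, 13, 0]
D(1):
  [0, 17, -3, ∞, 1]
  [∞, 0, ∞, ∞, -1]
  [7, 24, 0, 9, 8]
  [3, 20, 0, 0, 4]
  [6, 23, 3, 13, 0]
D(2):
  [0, 17, -3, ∞, 1]
  [∞, 0, ∞, ∞, -1]
  [7, 24, 0, 9, 8]
  [3, 20, 0, 0, 4]
  [6, 23, 3, 13, 0]
D(3):
  [0, 17, -3, 6, 1]
  [∞, 0, ∞, ∞, -1]
  [7, 24, 0, 9, 8]
  [3, 20, 0, 0, 4]
  [6, 23, 3, 12, 0]
D(4):
  [0, 17, -3, 6, 1]
  [∞, 0, ∞, ∞, -1]
  [7, 24, 0, 9, 8]
  [3, 20, 0, 0, 4]
  [6, 23, 3, 12, 0]
D(5):
  [0, 17, -3, 6, 1]
  [5, 0, 2, 11, -1]
  [7, 24, 0, 9, 8]
  [3, 20, 0, 0, 4]
  [6, 23, 3, 12, 0]
Key observation: every diagonal entry stays at the unit through all rounds, so no improving cycle exists.
Answer: CONVERGES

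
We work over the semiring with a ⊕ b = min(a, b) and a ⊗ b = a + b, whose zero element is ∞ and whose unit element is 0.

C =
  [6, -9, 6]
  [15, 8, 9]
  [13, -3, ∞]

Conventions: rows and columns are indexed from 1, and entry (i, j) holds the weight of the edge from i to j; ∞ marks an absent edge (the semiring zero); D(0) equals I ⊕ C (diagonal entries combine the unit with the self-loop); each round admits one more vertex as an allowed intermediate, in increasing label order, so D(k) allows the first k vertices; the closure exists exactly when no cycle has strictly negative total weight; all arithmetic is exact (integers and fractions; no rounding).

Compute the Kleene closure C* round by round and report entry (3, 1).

D(0):
  [0, -9, 6]
  [15, 0, 9]
  [13, -3, 0]
D(1):
  [0, -9, 6]
  [15, 0, 9]
  [13, -3, 0]
D(2):
  [0, -9, 0]
  [15, 0, 9]
  [12, -3, 0]
D(3):
  [0, -9, 0]
  [15, 0, 9]
  [12, -3, 0]
Answer: C*[3][1] = 12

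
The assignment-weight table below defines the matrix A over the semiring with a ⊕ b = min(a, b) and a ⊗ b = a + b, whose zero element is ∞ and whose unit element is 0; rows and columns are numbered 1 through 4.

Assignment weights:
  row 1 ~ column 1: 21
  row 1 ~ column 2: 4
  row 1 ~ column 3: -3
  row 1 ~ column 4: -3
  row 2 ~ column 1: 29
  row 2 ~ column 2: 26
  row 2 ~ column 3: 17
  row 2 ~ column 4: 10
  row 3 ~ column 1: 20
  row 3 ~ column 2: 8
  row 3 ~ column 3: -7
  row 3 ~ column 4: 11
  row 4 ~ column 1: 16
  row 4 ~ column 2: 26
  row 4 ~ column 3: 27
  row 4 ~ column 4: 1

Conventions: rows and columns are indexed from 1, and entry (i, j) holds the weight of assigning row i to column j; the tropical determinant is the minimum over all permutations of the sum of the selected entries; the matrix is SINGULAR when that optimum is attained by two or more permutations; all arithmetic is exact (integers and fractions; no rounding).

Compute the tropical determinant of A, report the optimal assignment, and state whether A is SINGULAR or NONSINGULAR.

σ = (1, 2, 3, 4): 21 + 26 + (-7) + 1 = 41
σ = (1, 2, 4, 3): 21 + 26 + 11 + 27 = 85
σ = (1, 3, 2, 4): 21 + 17 + 8 + 1 = 47
σ = (1, 3, 4, 2): 21 + 17 + 11 + 26 = 75
σ = (1, 4, 2, 3): 21 + 10 + 8 + 27 = 66
σ = (1, 4, 3, 2): 21 + 10 + (-7) + 26 = 50
σ = (2, 1, 3, 4): 4 + 29 + (-7) + 1 = 27
σ = (2, 1, 4, 3): 4 + 29 + 11 + 27 = 71
σ = (2, 3, 1, 4): 4 + 17 + 20 + 1 = 42
σ = (2, 3, 4, 1): 4 + 17 + 11 + 16 = 48
σ = (2, 4, 1, 3): 4 + 10 + 20 + 27 = 61
σ = (2, 4, 3, 1): 4 + 10 + (-7) + 16 = 23
σ = (3, 1, 2, 4): (-3) + 29 + 8 + 1 = 35
σ = (3, 1, 4, 2): (-3) + 29 + 11 + 26 = 63
σ = (3, 2, 1, 4): (-3) + 26 + 20 + 1 = 44
σ = (3, 2, 4, 1): (-3) + 26 + 11 + 16 = 50
σ = (3, 4, 1, 2): (-3) + 10 + 20 + 26 = 53
σ = (3, 4, 2, 1): (-3) + 10 + 8 + 16 = 31
σ = (4, 1, 2, 3): (-3) + 29 + 8 + 27 = 61
σ = (4, 1, 3, 2): (-3) + 29 + (-7) + 26 = 45
σ = (4, 2, 1, 3): (-3) + 26 + 20 + 27 = 70
σ = (4, 2, 3, 1): (-3) + 26 + (-7) + 16 = 32
σ = (4, 3, 1, 2): (-3) + 17 + 20 + 26 = 60
σ = (4, 3, 2, 1): (-3) + 17 + 8 + 16 = 38
Optimal value attained by: σ = (2, 4, 3, 1).
Answer: det⊕(A) = 23; verdict: NONSINGULAR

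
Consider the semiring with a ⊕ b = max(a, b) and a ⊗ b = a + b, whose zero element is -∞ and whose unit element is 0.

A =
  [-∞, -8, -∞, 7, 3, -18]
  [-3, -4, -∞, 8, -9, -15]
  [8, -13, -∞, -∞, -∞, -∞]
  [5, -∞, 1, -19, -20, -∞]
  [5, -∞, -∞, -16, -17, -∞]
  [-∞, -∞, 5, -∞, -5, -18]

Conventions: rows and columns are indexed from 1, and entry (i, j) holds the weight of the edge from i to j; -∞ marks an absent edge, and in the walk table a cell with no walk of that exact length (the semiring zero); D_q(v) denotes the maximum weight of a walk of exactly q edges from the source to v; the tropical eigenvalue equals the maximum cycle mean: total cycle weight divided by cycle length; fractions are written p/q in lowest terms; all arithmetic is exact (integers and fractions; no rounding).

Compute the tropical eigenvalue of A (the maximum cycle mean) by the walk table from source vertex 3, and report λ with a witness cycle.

q=0: [-∞, -∞, 0, -∞, -∞, -∞]
q=1: [8, -13, -∞, -∞, -∞, -∞]
q=2: [-16, 0, -∞, 15, 11, -10]
q=3: [20, -4, 16, 8, -5, -15]
q=4: [24, 12, 9, 27, 23, 2]
q=5: [32, 16, 28, 31, 27, 6]
q=6: [36, 24, 32, 39, 35, 14]
Optimal cycle mean attained by: cycle 1->4->1, total 7 + 5, length 2.
Answer: λ = 6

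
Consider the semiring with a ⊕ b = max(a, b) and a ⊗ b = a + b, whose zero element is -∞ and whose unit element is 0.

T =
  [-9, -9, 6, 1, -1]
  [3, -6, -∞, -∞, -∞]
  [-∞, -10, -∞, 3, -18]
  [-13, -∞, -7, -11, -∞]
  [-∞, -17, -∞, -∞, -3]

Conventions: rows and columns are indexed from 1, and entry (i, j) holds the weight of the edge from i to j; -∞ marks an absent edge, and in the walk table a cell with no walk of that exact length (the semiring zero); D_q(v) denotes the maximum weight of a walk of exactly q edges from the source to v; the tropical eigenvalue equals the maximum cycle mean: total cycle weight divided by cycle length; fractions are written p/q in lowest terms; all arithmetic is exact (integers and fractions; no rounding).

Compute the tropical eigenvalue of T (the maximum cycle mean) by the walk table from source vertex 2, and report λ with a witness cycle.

q=0: [-∞, 0, -∞, -∞, -∞]
q=1: [3, -6, -∞, -∞, -∞]
q=2: [-3, -6, 9, 4, 2]
q=3: [-3, -1, 3, 12, -1]
q=4: [2, -7, 5, 6, -4]
q=5: [-4, -5, 8, 8, 1]
Optimal cycle mean attained by: cycle 1->3->2->1, total 6 + (-10) + 3, length 3.
Answer: λ = -1/3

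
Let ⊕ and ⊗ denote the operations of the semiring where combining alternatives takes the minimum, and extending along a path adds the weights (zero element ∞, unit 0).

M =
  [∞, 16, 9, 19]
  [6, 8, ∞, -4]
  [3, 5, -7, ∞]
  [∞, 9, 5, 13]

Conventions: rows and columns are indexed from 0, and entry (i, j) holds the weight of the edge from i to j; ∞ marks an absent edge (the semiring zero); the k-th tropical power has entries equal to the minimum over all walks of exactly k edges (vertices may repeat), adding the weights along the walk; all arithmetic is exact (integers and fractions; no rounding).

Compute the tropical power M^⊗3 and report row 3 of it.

M^⊗2:
  [12, 14, 2, 12]
  [14, 5, 1, 4]
  [-4, -2, -14, 1]
  [8, 10, -2, 5]
M^⊗3:
  [5, 7, -5, 10]
  [4, 6, -6, 1]
  [-11, -9, -21, -6]
  [1, 3, -9, 6]
Answer: row 3 of M^⊗3 = [1, 3, -9, 6]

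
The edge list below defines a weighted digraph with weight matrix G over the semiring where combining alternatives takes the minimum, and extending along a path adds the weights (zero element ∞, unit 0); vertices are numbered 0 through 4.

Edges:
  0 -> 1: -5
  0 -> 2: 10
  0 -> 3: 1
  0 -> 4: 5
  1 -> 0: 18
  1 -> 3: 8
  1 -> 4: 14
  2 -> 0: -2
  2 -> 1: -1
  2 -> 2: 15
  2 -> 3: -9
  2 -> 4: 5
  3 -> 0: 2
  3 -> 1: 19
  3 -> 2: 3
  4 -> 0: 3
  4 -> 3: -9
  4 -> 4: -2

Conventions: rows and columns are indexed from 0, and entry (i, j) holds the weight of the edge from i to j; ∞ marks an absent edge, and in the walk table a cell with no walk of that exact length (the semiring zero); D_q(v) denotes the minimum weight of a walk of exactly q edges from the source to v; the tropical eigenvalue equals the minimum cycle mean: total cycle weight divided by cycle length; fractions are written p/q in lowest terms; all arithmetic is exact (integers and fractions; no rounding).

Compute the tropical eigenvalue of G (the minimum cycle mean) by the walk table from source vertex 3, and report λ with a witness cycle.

q=0: [∞, ∞, ∞, 0, ∞]
q=1: [2, 19, 3, ∞, ∞]
q=2: [1, -3, 12, -6, 7]
q=3: [-4, -4, -3, -2, 5]
q=4: [-5, -9, 1, -12, 1]
q=5: [-10, -10, -9, -8, -1]
Optimal cycle mean attained by: cycle 2->3->2, total (-9) + 3, length 2.
Answer: λ = -3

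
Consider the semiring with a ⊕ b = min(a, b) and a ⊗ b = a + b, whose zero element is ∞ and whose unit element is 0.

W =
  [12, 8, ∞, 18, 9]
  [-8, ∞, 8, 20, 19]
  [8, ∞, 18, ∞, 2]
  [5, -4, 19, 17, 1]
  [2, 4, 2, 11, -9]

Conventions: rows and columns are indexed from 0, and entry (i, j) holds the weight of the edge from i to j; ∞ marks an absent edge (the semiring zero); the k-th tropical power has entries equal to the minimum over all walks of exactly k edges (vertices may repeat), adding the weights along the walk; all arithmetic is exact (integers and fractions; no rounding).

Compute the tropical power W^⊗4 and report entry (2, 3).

W^⊗2:
  [0, 13, 11, 20, 0]
  [4, 0, 21, 10, 1]
  [4, 6, 4, 13, -7]
  [-12, 5, 3, 12, -8]
  [-7, -5, -7, 2, -18]
W^⊗3:
  [2, 4, 2, 11, -9]
  [-8, 5, 3, 12, -8]
  [-5, -3, -5, 4, -16]
  [-6, -4, -6, 3, -17]
  [-16, -14, -16, -7, -27]
W^⊗4:
  [-7, -5, -7, 2, -18]
  [-6, -4, -6, 3, -17]
  [-14, -12, -14, -5, -25]
  [-15, -13, -15, -6, -26]
  [-25, -23, -25, -16, -36]
Key observation: the optimum is the walk 2->4->4->4->3, with weight 2 + (-9) + (-9) + 11 = -5.
Optimal value attained by: walk 2->4->4->4->3.
Answer: (W^⊗4)[2][3] = -5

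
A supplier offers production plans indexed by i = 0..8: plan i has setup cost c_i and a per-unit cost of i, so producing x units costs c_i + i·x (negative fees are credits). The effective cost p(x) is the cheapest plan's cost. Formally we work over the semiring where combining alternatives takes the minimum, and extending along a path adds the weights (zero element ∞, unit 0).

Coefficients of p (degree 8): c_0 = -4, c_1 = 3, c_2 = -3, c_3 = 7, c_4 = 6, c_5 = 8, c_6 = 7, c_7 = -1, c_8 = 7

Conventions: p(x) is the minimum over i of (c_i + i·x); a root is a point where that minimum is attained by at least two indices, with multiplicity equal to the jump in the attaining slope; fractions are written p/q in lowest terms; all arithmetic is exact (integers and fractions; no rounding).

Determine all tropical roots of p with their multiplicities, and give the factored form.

hull edge (i=0, c=-4) to (i=7, c=-1): slope 3/7, span 7
hull edge (i=7, c=-1) to (i=8, c=7): slope 8, span 1
Factored form: p(x) = 7 ⊗ (x ⊕ (-8)) ⊗ (x ⊕ (-3/7)) ⊗ (x ⊕ (-3/7)) ⊗ (x ⊕ (-3/7)) ⊗ (x ⊕ (-3/7)) ⊗ (x ⊕ (-3/7)) ⊗ (x ⊕ (-3/7)) ⊗ (x ⊕ (-3/7))
Answer: roots = -8 (mult 1), -3/7 (mult 7)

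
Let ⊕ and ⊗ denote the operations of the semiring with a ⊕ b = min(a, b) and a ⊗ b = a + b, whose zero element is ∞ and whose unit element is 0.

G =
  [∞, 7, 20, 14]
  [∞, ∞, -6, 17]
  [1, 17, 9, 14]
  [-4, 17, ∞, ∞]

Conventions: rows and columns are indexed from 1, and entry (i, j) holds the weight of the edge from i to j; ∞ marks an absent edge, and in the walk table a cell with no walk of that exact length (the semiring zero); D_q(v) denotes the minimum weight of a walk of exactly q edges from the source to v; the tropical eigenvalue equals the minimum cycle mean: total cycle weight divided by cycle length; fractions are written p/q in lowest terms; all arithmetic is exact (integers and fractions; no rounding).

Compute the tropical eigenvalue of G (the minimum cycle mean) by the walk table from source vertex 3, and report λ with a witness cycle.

q=0: [∞, ∞, 0, ∞]
q=1: [1, 17, 9, 14]
q=2: [10, 8, 11, 15]
q=3: [11, 17, 2, 24]
q=4: [3, 18, 11, 16]
Optimal cycle mean attained by: cycle 1->2->3->1, total 7 + (-6) + 1, length 3.
Answer: λ = 2/3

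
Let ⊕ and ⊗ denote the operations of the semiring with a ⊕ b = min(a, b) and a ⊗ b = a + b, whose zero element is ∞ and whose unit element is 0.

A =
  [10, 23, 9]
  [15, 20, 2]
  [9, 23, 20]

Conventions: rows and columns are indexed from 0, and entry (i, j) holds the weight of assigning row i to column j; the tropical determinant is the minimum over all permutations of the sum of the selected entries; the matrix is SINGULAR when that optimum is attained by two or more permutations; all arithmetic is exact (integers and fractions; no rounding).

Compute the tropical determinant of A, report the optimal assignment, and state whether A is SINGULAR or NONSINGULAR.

σ = (0, 1, 2): 10 + 20 + 20 = 50
σ = (0, 2, 1): 10 + 2 + 23 = 35
σ = (1, 0, 2): 23 + 15 + 20 = 58
σ = (1, 2, 0): 23 + 2 + 9 = 34
σ = (2, 0, 1): 9 + 15 + 23 = 47
σ = (2, 1, 0): 9 + 20 + 9 = 38
Optimal value attained by: σ = (1, 2, 0).
Answer: det⊕(A) = 34; verdict: NONSINGULAR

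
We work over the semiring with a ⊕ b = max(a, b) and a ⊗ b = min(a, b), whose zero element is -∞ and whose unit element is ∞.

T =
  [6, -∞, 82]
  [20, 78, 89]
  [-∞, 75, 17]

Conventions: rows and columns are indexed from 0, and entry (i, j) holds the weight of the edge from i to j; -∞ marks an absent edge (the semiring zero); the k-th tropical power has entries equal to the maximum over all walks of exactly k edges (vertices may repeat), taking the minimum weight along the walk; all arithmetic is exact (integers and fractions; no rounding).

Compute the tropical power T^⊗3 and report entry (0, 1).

T^⊗2:
  [6, 75, 17]
  [20, 78, 78]
  [20, 75, 75]
T^⊗3:
  [20, 75, 75]
  [20, 78, 78]
  [20, 75, 75]
Key observation: the optimum is the walk 0->2->1->1, with weight 82 min 75 min 78 = 75.
Optimal value attained by: walk 0->2->1->1.
Answer: (T^⊗3)[0][1] = 75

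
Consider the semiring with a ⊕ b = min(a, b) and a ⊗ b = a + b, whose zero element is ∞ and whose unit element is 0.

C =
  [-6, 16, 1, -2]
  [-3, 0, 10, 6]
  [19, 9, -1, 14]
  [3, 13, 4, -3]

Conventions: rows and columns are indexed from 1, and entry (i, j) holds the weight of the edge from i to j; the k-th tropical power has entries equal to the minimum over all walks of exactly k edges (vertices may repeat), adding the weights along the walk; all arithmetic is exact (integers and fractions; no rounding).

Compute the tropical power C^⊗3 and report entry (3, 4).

C^⊗2:
  [-12, 10, -5, -8]
  [-9, 0, -2, -5]
  [6, 8, -2, 11]
  [-3, 10, 1, -6]
C^⊗3:
  [-18, 4, -11, -14]
  [-15, 0, -8, -11]
  [0, 7, -3, 4]
  [-9, 7, -2, -9]
Key observation: the optimum is the walk 3->2->1->4, with weight 9 + (-3) + (-2) = 4.
Optimal value attained by: walk 3->2->1->4.
Answer: (C^⊗3)[3][4] = 4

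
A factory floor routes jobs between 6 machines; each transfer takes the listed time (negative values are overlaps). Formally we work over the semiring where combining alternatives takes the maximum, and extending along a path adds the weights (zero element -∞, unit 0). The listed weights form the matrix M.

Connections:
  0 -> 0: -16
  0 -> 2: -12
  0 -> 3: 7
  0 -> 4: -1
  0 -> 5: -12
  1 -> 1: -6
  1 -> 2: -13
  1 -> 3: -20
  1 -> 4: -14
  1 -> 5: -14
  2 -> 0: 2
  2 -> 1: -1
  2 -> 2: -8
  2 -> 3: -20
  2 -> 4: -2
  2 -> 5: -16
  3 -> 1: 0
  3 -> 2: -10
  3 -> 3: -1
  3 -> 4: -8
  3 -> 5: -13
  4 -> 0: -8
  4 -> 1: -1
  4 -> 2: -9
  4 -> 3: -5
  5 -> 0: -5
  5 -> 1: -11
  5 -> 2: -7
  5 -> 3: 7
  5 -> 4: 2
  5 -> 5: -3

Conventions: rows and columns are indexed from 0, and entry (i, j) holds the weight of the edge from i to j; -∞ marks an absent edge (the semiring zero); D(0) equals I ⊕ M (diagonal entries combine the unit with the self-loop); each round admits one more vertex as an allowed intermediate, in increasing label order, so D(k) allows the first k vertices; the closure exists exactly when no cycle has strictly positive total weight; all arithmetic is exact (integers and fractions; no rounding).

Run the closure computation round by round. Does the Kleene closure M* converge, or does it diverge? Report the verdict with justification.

D(0):
  [0, -∞, -12, 7, -1, -12]
  [-∞, 0, -13, -20, -14, -14]
  [2, -1, 0, -20, -2, -16]
  [-∞, 0, -10, 0, -8, -13]
  [-8, -1, -9, -5, 0, -∞]
  [-5, -11, -7, 7, 2, 0]
D(1):
  [0, -∞, -12, 7, -1, -12]
  [-∞, 0, -13, -20, -14, -14]
  [2, -1, 0, 9, 1, -10]
  [-∞, 0, -10, 0, -8, -13]
  [-8, -1, -9, -1, 0, -20]
  [-5, -11, -7, 7, 2, 0]
D(2):
  [0, -∞, -12, 7, -1, -12]
  [-∞, 0, -13, -20, -14, -14]
  [2, -1, 0, 9, 1, -10]
  [-∞, 0, -10, 0, -8, -13]
  [-8, -1, -9, -1, 0, -15]
  [-5, -11, -7, 7, 2, 0]
D(3):
  [0, -13, -12, 7, -1, -12]
  [-11, 0, -13, -4, -12, -14]
  [2, -1, 0, 9, 1, -10]
  [-8, 0, -10, 0, -8, -13]
  [-7, -1, -9, 0, 0, -15]
  [-5, -8, -7, 7, 2, 0]
D(4):
  [0, 7, -3, 7, -1, -6]
  [-11, 0, -13, -4, -12, -14]
  [2, 9, 0, 9, 1, -4]
  [-8, 0, -10, 0, -8, -13]
  [-7, 0, -9, 0, 0, -13]
  [-1, 7, -3, 7, 2, 0]
D(5):
  [0, 7, -3, 7, -1, -6]
  [-11, 0, -13, -4, -12, -14]
  [2, 9, 0, 9, 1, -4]
  [-8, 0, -10, 0, -8, -13]
  [-7, 0, -9, 0, 0, -13]
  [-1, 7, -3, 7, 2, 0]
D(6):
  [0, 7, -3, 7, -1, -6]
  [-11, 0, -13, -4, -12, -14]
  [2, 9, 0, 9, 1, -4]
  [-8, 0, -10, 0, -8, -13]
  [-7, 0, -9, 0, 0, -13]
  [-1, 7, -3, 7, 2, 0]
Key observation: every diagonal entry stays at the unit through all rounds, so no improving cycle exists.
Answer: CONVERGES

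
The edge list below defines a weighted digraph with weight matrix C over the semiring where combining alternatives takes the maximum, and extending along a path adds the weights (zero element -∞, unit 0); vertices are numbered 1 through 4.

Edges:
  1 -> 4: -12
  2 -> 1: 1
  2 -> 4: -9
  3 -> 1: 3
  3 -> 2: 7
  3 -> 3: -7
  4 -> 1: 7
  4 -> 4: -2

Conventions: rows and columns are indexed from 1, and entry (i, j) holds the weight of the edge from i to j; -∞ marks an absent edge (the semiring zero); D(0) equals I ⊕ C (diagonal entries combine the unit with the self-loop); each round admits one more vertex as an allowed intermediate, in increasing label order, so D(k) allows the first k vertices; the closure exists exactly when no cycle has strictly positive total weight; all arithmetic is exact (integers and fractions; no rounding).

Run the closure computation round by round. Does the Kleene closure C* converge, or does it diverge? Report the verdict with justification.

D(0):
  [0, -∞, -∞, -12]
  [1, 0, -∞, -9]
  [3, 7, 0, -∞]
  [7, -∞, -∞, 0]
D(1):
  [0, -∞, -∞, -12]
  [1, 0, -∞, -9]
  [3, 7, 0, -9]
  [7, -∞, -∞, 0]
D(2):
  [0, -∞, -∞, -12]
  [1, 0, -∞, -9]
  [8, 7, 0, -2]
  [7, -∞, -∞, 0]
D(3):
  [0, -∞, -∞, -12]
  [1, 0, -∞, -9]
  [8, 7, 0, -2]
  [7, -∞, -∞, 0]
D(4):
  [0, -∞, -∞, -12]
  [1, 0, -∞, -9]
  [8, 7, 0, -2]
  [7, -∞, -∞, 0]
Key observation: every diagonal entry stays at the unit through all rounds, so no improving cycle exists.
Answer: CONVERGES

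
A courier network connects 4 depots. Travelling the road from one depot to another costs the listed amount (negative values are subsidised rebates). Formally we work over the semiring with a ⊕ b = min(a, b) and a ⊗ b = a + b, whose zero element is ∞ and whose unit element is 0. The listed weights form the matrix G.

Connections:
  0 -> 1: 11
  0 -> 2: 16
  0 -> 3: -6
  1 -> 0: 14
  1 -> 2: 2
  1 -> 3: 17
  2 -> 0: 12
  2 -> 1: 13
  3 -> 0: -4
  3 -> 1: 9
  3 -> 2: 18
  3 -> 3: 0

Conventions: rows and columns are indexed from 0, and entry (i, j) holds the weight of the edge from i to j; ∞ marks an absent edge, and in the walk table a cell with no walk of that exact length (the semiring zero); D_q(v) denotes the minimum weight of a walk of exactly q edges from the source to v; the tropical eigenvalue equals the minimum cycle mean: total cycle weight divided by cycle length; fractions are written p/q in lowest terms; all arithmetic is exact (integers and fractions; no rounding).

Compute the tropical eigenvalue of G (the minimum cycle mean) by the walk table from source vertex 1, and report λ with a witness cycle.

q=0: [∞, 0, ∞, ∞]
q=1: [14, ∞, 2, 17]
q=2: [13, 15, 30, 8]
q=3: [4, 17, 17, 7]
q=4: [3, 15, 19, -2]
Optimal cycle mean attained by: cycle 0->3->0, total (-6) + (-4), length 2.
Answer: λ = -5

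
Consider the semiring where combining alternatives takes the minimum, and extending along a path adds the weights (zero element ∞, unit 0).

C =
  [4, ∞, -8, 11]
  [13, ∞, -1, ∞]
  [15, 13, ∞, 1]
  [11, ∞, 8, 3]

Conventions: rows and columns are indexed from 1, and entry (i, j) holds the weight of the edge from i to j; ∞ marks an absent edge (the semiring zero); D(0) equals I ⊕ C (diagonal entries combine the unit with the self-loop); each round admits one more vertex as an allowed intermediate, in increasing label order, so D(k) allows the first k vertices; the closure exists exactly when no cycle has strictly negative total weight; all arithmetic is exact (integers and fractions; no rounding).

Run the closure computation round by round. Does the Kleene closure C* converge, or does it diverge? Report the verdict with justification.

D(0):
  [0, ∞, -8, 11]
  [13, 0, -1, ∞]
  [15, 13, 0, 1]
  [11, ∞, 8, 0]
D(1):
  [0, ∞, -8, 11]
  [13, 0, -1, 24]
  [15, 13, 0, 1]
  [11, ∞, 3, 0]
D(2):
  [0, ∞, -8, 11]
  [13, 0, -1, 24]
  [15, 13, 0, 1]
  [11, ∞, 3, 0]
D(3):
  [0, 5, -8, -7]
  [13, 0, -1, 0]
  [15, 13, 0, 1]
  [11, 16, 3, 0]
D(4):
  [0, 5, -8, -7]
  [11, 0, -1, 0]
  [12, 13, 0, 1]
  [11, 16, 3, 0]
Key observation: every diagonal entry stays at the unit through all rounds, so no improving cycle exists.
Answer: CONVERGES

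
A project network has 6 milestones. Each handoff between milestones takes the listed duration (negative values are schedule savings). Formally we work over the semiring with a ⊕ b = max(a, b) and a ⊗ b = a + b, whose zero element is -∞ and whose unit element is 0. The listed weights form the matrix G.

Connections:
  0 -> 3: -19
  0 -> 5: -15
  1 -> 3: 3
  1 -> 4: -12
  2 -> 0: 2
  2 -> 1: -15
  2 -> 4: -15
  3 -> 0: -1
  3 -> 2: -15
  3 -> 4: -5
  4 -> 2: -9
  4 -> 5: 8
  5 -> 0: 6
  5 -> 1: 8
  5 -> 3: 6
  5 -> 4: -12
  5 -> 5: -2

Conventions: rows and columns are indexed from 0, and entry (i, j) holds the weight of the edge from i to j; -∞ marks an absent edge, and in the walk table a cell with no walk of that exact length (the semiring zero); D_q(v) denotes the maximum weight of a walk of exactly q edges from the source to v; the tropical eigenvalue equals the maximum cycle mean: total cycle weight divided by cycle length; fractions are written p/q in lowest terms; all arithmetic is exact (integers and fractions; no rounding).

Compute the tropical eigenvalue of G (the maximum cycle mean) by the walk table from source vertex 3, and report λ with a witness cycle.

q=0: [-∞, -∞, -∞, 0, -∞, -∞]
q=1: [-1, -∞, -15, -∞, -5, -∞]
q=2: [-13, -30, -14, -20, -30, 3]
q=3: [9, 11, -35, 9, -9, 1]
q=4: [8, 9, -6, 14, 4, -1]
q=5: [13, 7, -1, 12, 9, 12]
q=6: [18, 20, 0, 18, 7, 17]
Optimal cycle mean attained by: cycle 1->3->4->5->1, total 3 + (-5) + 8 + 8, length 4.
Answer: λ = 7/2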